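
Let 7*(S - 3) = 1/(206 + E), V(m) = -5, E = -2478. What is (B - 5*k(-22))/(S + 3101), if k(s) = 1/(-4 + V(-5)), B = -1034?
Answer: -147923104/444294135 ≈ -0.33294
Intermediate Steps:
S = 47711/15904 (S = 3 + 1/(7*(206 - 2478)) = 3 + (1/7)/(-2272) = 3 + (1/7)*(-1/2272) = 3 - 1/15904 = 47711/15904 ≈ 2.9999)
k(s) = -1/9 (k(s) = 1/(-4 - 5) = 1/(-9) = -1/9)
(B - 5*k(-22))/(S + 3101) = (-1034 - 5*(-1/9))/(47711/15904 + 3101) = (-1034 + 5/9)/(49366015/15904) = -9301/9*15904/49366015 = -147923104/444294135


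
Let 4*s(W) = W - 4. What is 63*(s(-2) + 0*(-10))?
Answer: -189/2 ≈ -94.500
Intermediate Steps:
s(W) = -1 + W/4 (s(W) = (W - 4)/4 = (-4 + W)/4 = -1 + W/4)
63*(s(-2) + 0*(-10)) = 63*((-1 + (¼)*(-2)) + 0*(-10)) = 63*((-1 - ½) + 0) = 63*(-3/2 + 0) = 63*(-3/2) = -189/2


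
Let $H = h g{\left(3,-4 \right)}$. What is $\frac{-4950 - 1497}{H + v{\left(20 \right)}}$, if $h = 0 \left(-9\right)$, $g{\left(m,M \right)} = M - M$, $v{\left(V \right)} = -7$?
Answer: $921$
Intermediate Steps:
$g{\left(m,M \right)} = 0$
$h = 0$
$H = 0$ ($H = 0 \cdot 0 = 0$)
$\frac{-4950 - 1497}{H + v{\left(20 \right)}} = \frac{-4950 - 1497}{0 - 7} = - \frac{6447}{-7} = \left(-6447\right) \left(- \frac{1}{7}\right) = 921$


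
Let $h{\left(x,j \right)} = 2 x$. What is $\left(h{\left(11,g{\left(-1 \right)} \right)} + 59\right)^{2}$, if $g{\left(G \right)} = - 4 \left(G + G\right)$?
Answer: $6561$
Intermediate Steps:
$g{\left(G \right)} = - 8 G$ ($g{\left(G \right)} = - 4 \cdot 2 G = - 8 G$)
$\left(h{\left(11,g{\left(-1 \right)} \right)} + 59\right)^{2} = \left(2 \cdot 11 + 59\right)^{2} = \left(22 + 59\right)^{2} = 81^{2} = 6561$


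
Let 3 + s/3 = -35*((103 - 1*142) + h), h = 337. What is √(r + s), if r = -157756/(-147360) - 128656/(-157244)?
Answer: I*√16410117424926158240010/724108620 ≈ 176.91*I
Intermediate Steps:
s = -31299 (s = -9 + 3*(-35*((103 - 1*142) + 337)) = -9 + 3*(-35*((103 - 142) + 337)) = -9 + 3*(-35*(-39 + 337)) = -9 + 3*(-35*298) = -9 + 3*(-10430) = -9 - 31290 = -31299)
r = 2735308289/1448217240 (r = -157756*(-1/147360) - 128656*(-1/157244) = 39439/36840 + 32164/39311 = 2735308289/1448217240 ≈ 1.8887)
√(r + s) = √(2735308289/1448217240 - 31299) = √(-45325016086471/1448217240) = I*√16410117424926158240010/724108620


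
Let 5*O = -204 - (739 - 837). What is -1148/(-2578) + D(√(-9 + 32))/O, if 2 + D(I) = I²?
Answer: -74501/136634 ≈ -0.54526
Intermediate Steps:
D(I) = -2 + I²
O = -106/5 (O = (-204 - (739 - 837))/5 = (-204 - 1*(-98))/5 = (-204 + 98)/5 = (⅕)*(-106) = -106/5 ≈ -21.200)
-1148/(-2578) + D(√(-9 + 32))/O = -1148/(-2578) + (-2 + (√(-9 + 32))²)/(-106/5) = -1148*(-1/2578) + (-2 + (√23)²)*(-5/106) = 574/1289 + (-2 + 23)*(-5/106) = 574/1289 + 21*(-5/106) = 574/1289 - 105/106 = -74501/136634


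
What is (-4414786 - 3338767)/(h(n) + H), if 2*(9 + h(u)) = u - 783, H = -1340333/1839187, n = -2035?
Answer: 14260233881411/2609307499 ≈ 5465.1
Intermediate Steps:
H = -1340333/1839187 (H = -1340333*1/1839187 = -1340333/1839187 ≈ -0.72876)
h(u) = -801/2 + u/2 (h(u) = -9 + (u - 783)/2 = -9 + (-783 + u)/2 = -9 + (-783/2 + u/2) = -801/2 + u/2)
(-4414786 - 3338767)/(h(n) + H) = (-4414786 - 3338767)/((-801/2 + (½)*(-2035)) - 1340333/1839187) = -7753553/((-801/2 - 2035/2) - 1340333/1839187) = -7753553/(-1418 - 1340333/1839187) = -7753553/(-2609307499/1839187) = -7753553*(-1839187/2609307499) = 14260233881411/2609307499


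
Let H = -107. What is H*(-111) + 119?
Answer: 11996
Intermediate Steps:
H*(-111) + 119 = -107*(-111) + 119 = 11877 + 119 = 11996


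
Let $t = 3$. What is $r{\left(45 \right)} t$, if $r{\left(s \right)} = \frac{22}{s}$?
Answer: $\frac{22}{15} \approx 1.4667$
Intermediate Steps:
$r{\left(45 \right)} t = \frac{22}{45} \cdot 3 = \frac{22}{15}$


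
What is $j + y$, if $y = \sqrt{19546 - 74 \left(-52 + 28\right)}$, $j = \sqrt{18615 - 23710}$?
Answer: $\sqrt{21322} + i \sqrt{5095} \approx 146.02 + 71.379 i$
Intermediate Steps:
$j = i \sqrt{5095}$ ($j = \sqrt{-5095} = i \sqrt{5095} \approx 71.379 i$)
$y = \sqrt{21322}$ ($y = \sqrt{19546 - -1776} = \sqrt{19546 + 1776} = \sqrt{21322} \approx 146.02$)
$j + y = i \sqrt{5095} + \sqrt{21322} = \sqrt{21322} + i \sqrt{5095}$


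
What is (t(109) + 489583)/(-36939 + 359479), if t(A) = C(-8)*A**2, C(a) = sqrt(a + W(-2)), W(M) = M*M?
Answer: 489583/322540 + 11881*I/161270 ≈ 1.5179 + 0.073671*I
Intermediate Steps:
W(M) = M**2
C(a) = sqrt(4 + a) (C(a) = sqrt(a + (-2)**2) = sqrt(a + 4) = sqrt(4 + a))
t(A) = 2*I*A**2 (t(A) = sqrt(4 - 8)*A**2 = sqrt(-4)*A**2 = (2*I)*A**2 = 2*I*A**2)
(t(109) + 489583)/(-36939 + 359479) = (2*I*109**2 + 489583)/(-36939 + 359479) = (2*I*11881 + 489583)/322540 = (23762*I + 489583)*(1/322540) = (489583 + 23762*I)*(1/322540) = 489583/322540 + 11881*I/161270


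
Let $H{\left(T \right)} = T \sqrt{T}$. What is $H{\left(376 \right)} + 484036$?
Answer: $484036 + 752 \sqrt{94} \approx 4.9133 \cdot 10^{5}$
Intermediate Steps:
$H{\left(T \right)} = T^{\frac{3}{2}}$
$H{\left(376 \right)} + 484036 = 376^{\frac{3}{2}} + 484036 = 752 \sqrt{94} + 484036 = 484036 + 752 \sqrt{94}$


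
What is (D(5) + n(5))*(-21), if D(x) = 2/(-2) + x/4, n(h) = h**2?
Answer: -2121/4 ≈ -530.25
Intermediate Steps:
D(x) = -1 + x/4 (D(x) = 2*(-1/2) + x*(1/4) = -1 + x/4)
(D(5) + n(5))*(-21) = ((-1 + (1/4)*5) + 5**2)*(-21) = ((-1 + 5/4) + 25)*(-21) = (1/4 + 25)*(-21) = (101/4)*(-21) = -2121/4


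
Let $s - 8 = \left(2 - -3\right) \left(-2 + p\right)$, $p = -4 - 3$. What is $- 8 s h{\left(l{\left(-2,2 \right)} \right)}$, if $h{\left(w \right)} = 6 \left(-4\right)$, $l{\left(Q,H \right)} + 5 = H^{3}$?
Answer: $-7104$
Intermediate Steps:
$l{\left(Q,H \right)} = -5 + H^{3}$
$p = -7$ ($p = -4 - 3 = -7$)
$h{\left(w \right)} = -24$
$s = -37$ ($s = 8 + \left(2 - -3\right) \left(-2 - 7\right) = 8 + \left(2 + 3\right) \left(-9\right) = 8 + 5 \left(-9\right) = 8 - 45 = -37$)
$- 8 s h{\left(l{\left(-2,2 \right)} \right)} = \left(-8\right) \left(-37\right) \left(-24\right) = 296 \left(-24\right) = -7104$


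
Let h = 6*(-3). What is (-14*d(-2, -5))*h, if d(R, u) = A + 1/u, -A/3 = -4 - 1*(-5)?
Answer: -4032/5 ≈ -806.40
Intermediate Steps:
A = -3 (A = -3*(-4 - 1*(-5)) = -3*(-4 + 5) = -3*1 = -3)
h = -18
d(R, u) = -3 + 1/u
(-14*d(-2, -5))*h = -14*(-3 + 1/(-5))*(-18) = -14*(-3 - ⅕)*(-18) = -14*(-16/5)*(-18) = (224/5)*(-18) = -4032/5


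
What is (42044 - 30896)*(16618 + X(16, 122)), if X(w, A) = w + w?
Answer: 185614200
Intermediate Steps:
X(w, A) = 2*w
(42044 - 30896)*(16618 + X(16, 122)) = (42044 - 30896)*(16618 + 2*16) = 11148*(16618 + 32) = 11148*16650 = 185614200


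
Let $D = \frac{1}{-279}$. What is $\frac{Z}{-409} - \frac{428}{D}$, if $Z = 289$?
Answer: $\frac{48839219}{409} \approx 1.1941 \cdot 10^{5}$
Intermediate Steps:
$D = - \frac{1}{279} \approx -0.0035842$
$\frac{Z}{-409} - \frac{428}{D} = \frac{289}{-409} - \frac{428}{- \frac{1}{279}} = 289 \left(- \frac{1}{409}\right) - -119412 = - \frac{289}{409} + 119412 = \frac{48839219}{409}$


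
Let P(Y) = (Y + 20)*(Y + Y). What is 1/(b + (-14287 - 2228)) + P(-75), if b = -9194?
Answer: 212099249/25709 ≈ 8250.0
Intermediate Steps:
P(Y) = 2*Y*(20 + Y) (P(Y) = (20 + Y)*(2*Y) = 2*Y*(20 + Y))
1/(b + (-14287 - 2228)) + P(-75) = 1/(-9194 + (-14287 - 2228)) + 2*(-75)*(20 - 75) = 1/(-9194 - 16515) + 2*(-75)*(-55) = 1/(-25709) + 8250 = -1/25709 + 8250 = 212099249/25709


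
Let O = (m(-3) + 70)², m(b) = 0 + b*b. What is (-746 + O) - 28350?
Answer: -22855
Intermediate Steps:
m(b) = b² (m(b) = 0 + b² = b²)
O = 6241 (O = ((-3)² + 70)² = (9 + 70)² = 79² = 6241)
(-746 + O) - 28350 = (-746 + 6241) - 28350 = 5495 - 28350 = -22855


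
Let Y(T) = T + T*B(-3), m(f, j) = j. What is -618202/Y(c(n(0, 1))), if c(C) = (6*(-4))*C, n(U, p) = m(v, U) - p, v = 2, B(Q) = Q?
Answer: 309101/24 ≈ 12879.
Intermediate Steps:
n(U, p) = U - p
c(C) = -24*C
Y(T) = -2*T (Y(T) = T + T*(-3) = T - 3*T = -2*T)
-618202/Y(c(n(0, 1))) = -618202*1/(48*(0 - 1*1)) = -618202*1/(48*(0 - 1)) = -618202/((-(-48)*(-1))) = -618202/((-2*24)) = -618202/(-48) = -618202*(-1/48) = 309101/24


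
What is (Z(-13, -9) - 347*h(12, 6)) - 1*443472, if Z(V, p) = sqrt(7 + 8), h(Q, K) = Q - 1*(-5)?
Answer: -449371 + sqrt(15) ≈ -4.4937e+5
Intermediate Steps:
h(Q, K) = 5 + Q (h(Q, K) = Q + 5 = 5 + Q)
Z(V, p) = sqrt(15)
(Z(-13, -9) - 347*h(12, 6)) - 1*443472 = (sqrt(15) - 347*(5 + 12)) - 1*443472 = (sqrt(15) - 347*17) - 443472 = (sqrt(15) - 5899) - 443472 = (-5899 + sqrt(15)) - 443472 = -449371 + sqrt(15)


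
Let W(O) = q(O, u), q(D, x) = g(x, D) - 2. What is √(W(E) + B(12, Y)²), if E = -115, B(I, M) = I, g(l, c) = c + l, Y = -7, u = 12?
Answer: √39 ≈ 6.2450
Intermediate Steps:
q(D, x) = -2 + D + x (q(D, x) = (D + x) - 2 = -2 + D + x)
W(O) = 10 + O (W(O) = -2 + O + 12 = 10 + O)
√(W(E) + B(12, Y)²) = √((10 - 115) + 12²) = √(-105 + 144) = √39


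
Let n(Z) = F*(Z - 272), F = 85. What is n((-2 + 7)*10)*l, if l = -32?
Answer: 603840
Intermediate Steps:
n(Z) = -23120 + 85*Z (n(Z) = 85*(Z - 272) = 85*(-272 + Z) = -23120 + 85*Z)
n((-2 + 7)*10)*l = (-23120 + 85*((-2 + 7)*10))*(-32) = (-23120 + 85*(5*10))*(-32) = (-23120 + 85*50)*(-32) = (-23120 + 4250)*(-32) = -18870*(-32) = 603840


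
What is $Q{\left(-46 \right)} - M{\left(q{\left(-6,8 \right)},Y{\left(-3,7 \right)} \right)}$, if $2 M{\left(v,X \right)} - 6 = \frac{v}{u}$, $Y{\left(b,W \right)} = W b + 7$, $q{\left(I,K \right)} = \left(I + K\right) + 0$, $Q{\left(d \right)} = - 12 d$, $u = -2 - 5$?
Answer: $\frac{3844}{7} \approx 549.14$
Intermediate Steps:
$u = -7$ ($u = -2 - 5 = -7$)
$q{\left(I,K \right)} = I + K$
$Y{\left(b,W \right)} = 7 + W b$
$M{\left(v,X \right)} = 3 - \frac{v}{14}$ ($M{\left(v,X \right)} = 3 + \frac{v \frac{1}{-7}}{2} = 3 + \frac{v \left(- \frac{1}{7}\right)}{2} = 3 + \frac{\left(- \frac{1}{7}\right) v}{2} = 3 - \frac{v}{14}$)
$Q{\left(-46 \right)} - M{\left(q{\left(-6,8 \right)},Y{\left(-3,7 \right)} \right)} = \left(-12\right) \left(-46\right) - \left(3 - \frac{-6 + 8}{14}\right) = 552 - \left(3 - \frac{1}{7}\right) = 552 - \frac{20}{7} = \frac{3844}{7}$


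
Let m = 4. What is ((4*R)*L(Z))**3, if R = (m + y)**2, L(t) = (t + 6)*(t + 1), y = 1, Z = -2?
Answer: -64000000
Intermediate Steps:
L(t) = (1 + t)*(6 + t) (L(t) = (6 + t)*(1 + t) = (1 + t)*(6 + t))
R = 25 (R = (4 + 1)**2 = 5**2 = 25)
((4*R)*L(Z))**3 = ((4*25)*(6 + (-2)**2 + 7*(-2)))**3 = (100*(6 + 4 - 14))**3 = (100*(-4))**3 = (-400)**3 = -64000000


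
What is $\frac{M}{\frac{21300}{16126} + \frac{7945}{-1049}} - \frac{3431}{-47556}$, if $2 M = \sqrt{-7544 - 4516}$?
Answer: $\frac{3431}{47556} - \frac{25374261 i \sqrt{335}}{52888685} \approx 0.072147 - 8.7812 i$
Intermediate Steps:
$M = 3 i \sqrt{335}$ ($M = \frac{\sqrt{-7544 - 4516}}{2} = \frac{\sqrt{-12060}}{2} = \frac{6 i \sqrt{335}}{2} = 3 i \sqrt{335} \approx 54.909 i$)
$\frac{M}{\frac{21300}{16126} + \frac{7945}{-1049}} - \frac{3431}{-47556} = \frac{3 i \sqrt{335}}{\frac{21300}{16126} + \frac{7945}{-1049}} - \frac{3431}{-47556} = \frac{3 i \sqrt{335}}{21300 \cdot \frac{1}{16126} + 7945 \left(- \frac{1}{1049}\right)} - - \frac{3431}{47556} = \frac{3 i \sqrt{335}}{\frac{10650}{8063} - \frac{7945}{1049}} + \frac{3431}{47556} = \frac{3 i \sqrt{335}}{- \frac{52888685}{8458087}} + \frac{3431}{47556} = 3 i \sqrt{335} \left(- \frac{8458087}{52888685}\right) + \frac{3431}{47556} = - \frac{25374261 i \sqrt{335}}{52888685} + \frac{3431}{47556} = \frac{3431}{47556} - \frac{25374261 i \sqrt{335}}{52888685}$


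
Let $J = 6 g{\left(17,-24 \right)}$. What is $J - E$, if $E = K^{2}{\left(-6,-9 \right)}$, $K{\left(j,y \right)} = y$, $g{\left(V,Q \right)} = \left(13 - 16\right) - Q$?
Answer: $45$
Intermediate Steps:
$g{\left(V,Q \right)} = -3 - Q$ ($g{\left(V,Q \right)} = \left(13 - 16\right) - Q = -3 - Q$)
$J = 126$ ($J = 6 \left(-3 - -24\right) = 6 \left(-3 + 24\right) = 6 \cdot 21 = 126$)
$E = 81$ ($E = \left(-9\right)^{2} = 81$)
$J - E = 126 - 81 = 45$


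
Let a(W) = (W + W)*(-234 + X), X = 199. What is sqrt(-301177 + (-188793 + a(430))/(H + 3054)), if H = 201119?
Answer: I*sqrt(12555094015334922)/204173 ≈ 548.8*I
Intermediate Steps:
a(W) = -70*W (a(W) = (W + W)*(-234 + 199) = (2*W)*(-35) = -70*W)
sqrt(-301177 + (-188793 + a(430))/(H + 3054)) = sqrt(-301177 + (-188793 - 70*430)/(201119 + 3054)) = sqrt(-301177 + (-188793 - 30100)/204173) = sqrt(-301177 - 218893*1/204173) = sqrt(-301177 - 218893/204173) = sqrt(-61492430514/204173) = I*sqrt(12555094015334922)/204173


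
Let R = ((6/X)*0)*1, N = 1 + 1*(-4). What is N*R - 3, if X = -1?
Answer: -3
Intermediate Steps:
N = -3 (N = 1 - 4 = -3)
R = 0 (R = ((6/(-1))*0)*1 = (-1*6*0)*1 = -6*0*1 = 0*1 = 0)
N*R - 3 = -3*0 - 3 = 0 - 3 = -3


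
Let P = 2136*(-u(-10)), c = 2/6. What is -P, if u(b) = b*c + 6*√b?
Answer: -7120 + 12816*I*√10 ≈ -7120.0 + 40528.0*I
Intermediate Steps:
c = ⅓ (c = 2*(⅙) = ⅓ ≈ 0.33333)
u(b) = 6*√b + b/3 (u(b) = b*(⅓) + 6*√b = b/3 + 6*√b = 6*√b + b/3)
P = 7120 - 12816*I*√10 (P = 2136*(-(6*√(-10) + (⅓)*(-10))) = 2136*(-(6*(I*√10) - 10/3)) = 2136*(-(6*I*√10 - 10/3)) = 2136*(-(-10/3 + 6*I*√10)) = 2136*(10/3 - 6*I*√10) = 7120 - 12816*I*√10 ≈ 7120.0 - 40528.0*I)
-P = -(7120 - 12816*I*√10) = -7120 + 12816*I*√10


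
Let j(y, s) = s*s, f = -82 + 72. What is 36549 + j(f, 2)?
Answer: 36553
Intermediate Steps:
f = -10
j(y, s) = s²
36549 + j(f, 2) = 36549 + 2² = 36549 + 4 = 36553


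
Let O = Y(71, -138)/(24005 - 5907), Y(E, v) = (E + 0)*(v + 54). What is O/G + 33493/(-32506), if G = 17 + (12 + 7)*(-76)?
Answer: -432395597147/419747475038 ≈ -1.0301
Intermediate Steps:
Y(E, v) = E*(54 + v)
G = -1427 (G = 17 + 19*(-76) = 17 - 1444 = -1427)
O = -2982/9049 (O = (71*(54 - 138))/(24005 - 5907) = (71*(-84))/18098 = -5964*1/18098 = -2982/9049 ≈ -0.32954)
O/G + 33493/(-32506) = -2982/9049/(-1427) + 33493/(-32506) = -2982/9049*(-1/1427) + 33493*(-1/32506) = 2982/12912923 - 33493/32506 = -432395597147/419747475038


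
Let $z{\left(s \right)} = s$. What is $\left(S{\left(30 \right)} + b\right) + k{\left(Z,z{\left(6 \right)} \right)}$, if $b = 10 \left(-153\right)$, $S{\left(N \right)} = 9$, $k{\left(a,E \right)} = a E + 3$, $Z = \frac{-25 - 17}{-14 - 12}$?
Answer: $- \frac{19608}{13} \approx -1508.3$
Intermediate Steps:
$Z = \frac{21}{13}$ ($Z = - \frac{42}{-26} = \left(-42\right) \left(- \frac{1}{26}\right) = \frac{21}{13} \approx 1.6154$)
$k{\left(a,E \right)} = 3 + E a$ ($k{\left(a,E \right)} = E a + 3 = 3 + E a$)
$b = -1530$
$\left(S{\left(30 \right)} + b\right) + k{\left(Z,z{\left(6 \right)} \right)} = \left(9 - 1530\right) + \left(3 + 6 \cdot \frac{21}{13}\right) = -1521 + \left(3 + \frac{126}{13}\right) = -1521 + \frac{165}{13} = - \frac{19608}{13}$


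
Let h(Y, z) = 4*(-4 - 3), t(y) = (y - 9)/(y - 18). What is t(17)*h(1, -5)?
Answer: 224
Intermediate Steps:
t(y) = (-9 + y)/(-18 + y)
h(Y, z) = -28 (h(Y, z) = 4*(-7) = -28)
t(17)*h(1, -5) = ((-9 + 17)/(-18 + 17))*(-28) = (8/(-1))*(-28) = -1*8*(-28) = -8*(-28) = 224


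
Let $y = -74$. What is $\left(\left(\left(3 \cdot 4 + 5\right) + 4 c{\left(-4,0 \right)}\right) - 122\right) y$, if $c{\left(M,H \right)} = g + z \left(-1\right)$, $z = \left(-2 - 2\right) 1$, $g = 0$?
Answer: $6586$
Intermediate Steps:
$z = -4$ ($z = \left(-4\right) 1 = -4$)
$c{\left(M,H \right)} = 4$ ($c{\left(M,H \right)} = 0 - -4 = 0 + 4 = 4$)
$\left(\left(\left(3 \cdot 4 + 5\right) + 4 c{\left(-4,0 \right)}\right) - 122\right) y = \left(\left(\left(3 \cdot 4 + 5\right) + 4 \cdot 4\right) - 122\right) \left(-74\right) = \left(\left(\left(12 + 5\right) + 16\right) - 122\right) \left(-74\right) = \left(\left(17 + 16\right) - 122\right) \left(-74\right) = \left(33 - 122\right) \left(-74\right) = \left(-89\right) \left(-74\right) = 6586$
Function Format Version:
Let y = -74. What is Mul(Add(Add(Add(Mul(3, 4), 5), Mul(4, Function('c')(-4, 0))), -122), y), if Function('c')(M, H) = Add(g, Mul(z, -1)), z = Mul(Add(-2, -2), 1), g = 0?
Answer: 6586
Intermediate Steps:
z = -4 (z = Mul(-4, 1) = -4)
Function('c')(M, H) = 4 (Function('c')(M, H) = Add(0, Mul(-4, -1)) = Add(0, 4) = 4)
Mul(Add(Add(Add(Mul(3, 4), 5), Mul(4, Function('c')(-4, 0))), -122), y) = Mul(Add(Add(Add(Mul(3, 4), 5), Mul(4, 4)), -122), -74) = Mul(Add(Add(Add(12, 5), 16), -122), -74) = Mul(Add(Add(17, 16), -122), -74) = Mul(Add(33, -122), -74) = Mul(-89, -74) = 6586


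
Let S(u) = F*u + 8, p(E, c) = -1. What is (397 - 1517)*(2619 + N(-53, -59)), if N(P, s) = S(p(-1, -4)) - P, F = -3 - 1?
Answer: -3006080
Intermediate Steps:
F = -4
S(u) = 8 - 4*u (S(u) = -4*u + 8 = 8 - 4*u)
N(P, s) = 12 - P (N(P, s) = (8 - 4*(-1)) - P = (8 + 4) - P = 12 - P)
(397 - 1517)*(2619 + N(-53, -59)) = (397 - 1517)*(2619 + (12 - 1*(-53))) = -1120*(2619 + (12 + 53)) = -1120*(2619 + 65) = -1120*2684 = -3006080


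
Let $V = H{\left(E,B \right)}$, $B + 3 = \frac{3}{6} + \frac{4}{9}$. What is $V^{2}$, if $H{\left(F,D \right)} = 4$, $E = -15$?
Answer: $16$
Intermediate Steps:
$B = - \frac{37}{18}$ ($B = -3 + \left(\frac{3}{6} + \frac{4}{9}\right) = -3 + \left(3 \cdot \frac{1}{6} + 4 \cdot \frac{1}{9}\right) = -3 + \left(\frac{1}{2} + \frac{4}{9}\right) = -3 + \frac{17}{18} = - \frac{37}{18} \approx -2.0556$)
$V = 4$
$V^{2} = 4^{2} = 16$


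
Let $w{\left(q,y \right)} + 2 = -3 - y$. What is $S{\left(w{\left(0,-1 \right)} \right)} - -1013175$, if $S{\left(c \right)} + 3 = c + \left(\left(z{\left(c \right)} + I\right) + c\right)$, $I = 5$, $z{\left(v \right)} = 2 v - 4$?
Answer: $1013157$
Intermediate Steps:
$z{\left(v \right)} = -4 + 2 v$
$w{\left(q,y \right)} = -5 - y$ ($w{\left(q,y \right)} = -2 - \left(3 + y\right) = -5 - y$)
$S{\left(c \right)} = -2 + 4 c$ ($S{\left(c \right)} = -3 + \left(c + \left(\left(\left(-4 + 2 c\right) + 5\right) + c\right)\right) = -3 + \left(c + \left(\left(1 + 2 c\right) + c\right)\right) = -3 + \left(c + \left(1 + 3 c\right)\right) = -3 + \left(1 + 4 c\right) = -2 + 4 c$)
$S{\left(w{\left(0,-1 \right)} \right)} - -1013175 = \left(-2 + 4 \left(-5 - -1\right)\right) - -1013175 = \left(-2 + 4 \left(-5 + 1\right)\right) + 1013175 = \left(-2 + 4 \left(-4\right)\right) + 1013175 = \left(-2 - 16\right) + 1013175 = -18 + 1013175 = 1013157$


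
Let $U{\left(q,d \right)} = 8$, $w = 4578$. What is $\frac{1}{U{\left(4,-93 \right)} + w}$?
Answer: $\frac{1}{4586} \approx 0.00021805$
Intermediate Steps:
$\frac{1}{U{\left(4,-93 \right)} + w} = \frac{1}{8 + 4578} = \frac{1}{4586}$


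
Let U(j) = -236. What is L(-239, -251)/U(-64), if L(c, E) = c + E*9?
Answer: 1249/118 ≈ 10.585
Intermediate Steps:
L(c, E) = c + 9*E
L(-239, -251)/U(-64) = (-239 + 9*(-251))/(-236) = (-239 - 2259)*(-1/236) = -2498*(-1/236) = 1249/118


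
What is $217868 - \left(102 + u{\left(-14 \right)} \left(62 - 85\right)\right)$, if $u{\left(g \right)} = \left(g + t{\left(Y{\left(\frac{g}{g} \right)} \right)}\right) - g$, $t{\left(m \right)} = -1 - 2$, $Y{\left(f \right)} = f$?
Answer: $217697$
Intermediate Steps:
$t{\left(m \right)} = -3$
$u{\left(g \right)} = -3$ ($u{\left(g \right)} = \left(g - 3\right) - g = \left(-3 + g\right) - g = -3$)
$217868 - \left(102 + u{\left(-14 \right)} \left(62 - 85\right)\right) = 217868 - \left(102 - 3 \left(62 - 85\right)\right) = 217868 - \left(102 - -69\right) = 217868 - \left(102 + 69\right) = 217868 - 171 = 217697$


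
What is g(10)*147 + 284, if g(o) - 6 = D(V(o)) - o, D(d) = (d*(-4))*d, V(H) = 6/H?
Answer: -12892/25 ≈ -515.68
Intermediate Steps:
D(d) = -4*d**2 (D(d) = (-4*d)*d = -4*d**2)
g(o) = 6 - o - 144/o**2 (g(o) = 6 + (-4*36/o**2 - o) = 6 + (-144/o**2 - o) = 6 + (-o - 144/o**2) = 6 - o - 144/o**2)
g(10)*147 + 284 = (6 - 1*10 - 144/10**2)*147 + 284 = (6 - 10 - 144*1/100)*147 + 284 = (6 - 10 - 36/25)*147 + 284 = -136/25*147 + 284 = -19992/25 + 284 = -12892/25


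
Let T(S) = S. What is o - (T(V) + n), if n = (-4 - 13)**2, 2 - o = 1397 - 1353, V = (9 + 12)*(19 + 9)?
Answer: -919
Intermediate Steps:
V = 588 (V = 21*28 = 588)
o = -42 (o = 2 - (1397 - 1353) = 2 - 1*44 = 2 - 44 = -42)
n = 289 (n = (-17)**2 = 289)
o - (T(V) + n) = -42 - (588 + 289) = -42 - 1*877 = -42 - 877 = -919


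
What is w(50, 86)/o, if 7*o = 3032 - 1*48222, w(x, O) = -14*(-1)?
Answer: -49/22595 ≈ -0.0021686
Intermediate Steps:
w(x, O) = 14
o = -45190/7 (o = (3032 - 1*48222)/7 = (3032 - 48222)/7 = (1/7)*(-45190) = -45190/7 ≈ -6455.7)
w(50, 86)/o = 14/(-45190/7) = 14*(-7/45190) = -49/22595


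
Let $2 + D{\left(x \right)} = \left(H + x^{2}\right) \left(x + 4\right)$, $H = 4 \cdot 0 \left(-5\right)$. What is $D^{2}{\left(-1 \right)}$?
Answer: $1$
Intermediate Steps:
$H = 0$ ($H = 0 \left(-5\right) = 0$)
$D{\left(x \right)} = -2 + x^{2} \left(4 + x\right)$ ($D{\left(x \right)} = -2 + \left(0 + x^{2}\right) \left(x + 4\right) = -2 + x^{2} \left(4 + x\right)$)
$D^{2}{\left(-1 \right)} = \left(-2 + \left(-1\right)^{3} + 4 \left(-1\right)^{2}\right)^{2} = \left(-2 - 1 + 4 \cdot 1\right)^{2} = \left(-2 - 1 + 4\right)^{2} = 1^{2} = 1$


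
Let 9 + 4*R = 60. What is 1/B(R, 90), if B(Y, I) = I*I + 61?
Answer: 1/8161 ≈ 0.00012253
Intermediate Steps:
R = 51/4 (R = -9/4 + (1/4)*60 = -9/4 + 15 = 51/4 ≈ 12.750)
B(Y, I) = 61 + I**2 (B(Y, I) = I**2 + 61 = 61 + I**2)
1/B(R, 90) = 1/(61 + 90**2) = 1/(61 + 8100) = 1/8161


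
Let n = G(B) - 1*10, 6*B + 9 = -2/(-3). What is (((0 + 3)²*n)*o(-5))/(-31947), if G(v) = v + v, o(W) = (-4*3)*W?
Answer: 100/463 ≈ 0.21598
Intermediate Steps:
o(W) = -12*W
B = -25/18 (B = -3/2 + (-2/(-3))/6 = -3/2 + (-2*(-⅓))/6 = -3/2 + (⅙)*(⅔) = -3/2 + ⅑ = -25/18 ≈ -1.3889)
G(v) = 2*v
n = -115/9 (n = 2*(-25/18) - 1*10 = -25/9 - 10 = -115/9 ≈ -12.778)
(((0 + 3)²*n)*o(-5))/(-31947) = (((0 + 3)²*(-115/9))*(-12*(-5)))/(-31947) = ((3²*(-115/9))*60)*(-1/31947) = ((9*(-115/9))*60)*(-1/31947) = -115*60*(-1/31947) = -6900*(-1/31947) = 100/463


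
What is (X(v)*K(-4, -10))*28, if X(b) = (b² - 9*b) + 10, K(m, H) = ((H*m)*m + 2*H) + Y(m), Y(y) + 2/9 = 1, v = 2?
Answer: 180656/9 ≈ 20073.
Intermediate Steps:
Y(y) = 7/9 (Y(y) = -2/9 + 1 = 7/9)
K(m, H) = 7/9 + 2*H + H*m² (K(m, H) = ((H*m)*m + 2*H) + 7/9 = (H*m² + 2*H) + 7/9 = (2*H + H*m²) + 7/9 = 7/9 + 2*H + H*m²)
X(b) = 10 + b² - 9*b
(X(v)*K(-4, -10))*28 = ((10 + 2² - 9*2)*(7/9 + 2*(-10) - 10*(-4)²))*28 = ((10 + 4 - 18)*(7/9 - 20 - 10*16))*28 = -4*(7/9 - 20 - 160)*28 = -4*(-1613/9)*28 = (6452/9)*28 = 180656/9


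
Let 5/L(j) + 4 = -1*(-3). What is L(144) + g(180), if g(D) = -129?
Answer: -134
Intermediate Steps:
L(j) = -5 (L(j) = 5/(-4 - 1*(-3)) = 5/(-4 + 3) = 5/(-1) = 5*(-1) = -5)
L(144) + g(180) = -5 - 129 = -134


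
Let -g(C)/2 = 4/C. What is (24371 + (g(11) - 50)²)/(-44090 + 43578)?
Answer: -3260255/61952 ≈ -52.625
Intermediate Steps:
g(C) = -8/C
(24371 + (g(11) - 50)²)/(-44090 + 43578) = (24371 + (-8/11 - 50)²)/(-44090 + 43578) = (24371 + (-8*1/11 - 50)²)/(-512) = (24371 + (-8/11 - 50)²)*(-1/512) = (24371 + (-558/11)²)*(-1/512) = (24371 + 311364/121)*(-1/512) = (3260255/121)*(-1/512) = -3260255/61952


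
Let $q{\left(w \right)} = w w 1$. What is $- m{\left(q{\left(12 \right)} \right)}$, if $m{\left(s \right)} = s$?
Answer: $-144$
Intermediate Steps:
$q{\left(w \right)} = w^{2}$ ($q{\left(w \right)} = w^{2} \cdot 1 = w^{2}$)
$- m{\left(q{\left(12 \right)} \right)} = - 12^{2} = \left(-1\right) 144 = -144$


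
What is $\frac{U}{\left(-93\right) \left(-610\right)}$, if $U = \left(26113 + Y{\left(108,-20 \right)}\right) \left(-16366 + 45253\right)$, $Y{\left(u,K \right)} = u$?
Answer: $\frac{252482009}{18910} \approx 13352.0$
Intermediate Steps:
$U = 757446027$ ($U = \left(26113 + 108\right) \left(-16366 + 45253\right) = 26221 \cdot 28887 = 757446027$)
$\frac{U}{\left(-93\right) \left(-610\right)} = \frac{757446027}{\left(-93\right) \left(-610\right)} = \frac{757446027}{56730} = 757446027 \cdot \frac{1}{56730} = \frac{252482009}{18910}$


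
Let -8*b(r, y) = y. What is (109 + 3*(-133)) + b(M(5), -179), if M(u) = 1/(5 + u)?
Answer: -2141/8 ≈ -267.63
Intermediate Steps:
b(r, y) = -y/8
(109 + 3*(-133)) + b(M(5), -179) = (109 + 3*(-133)) - ⅛*(-179) = (109 - 399) + 179/8 = -290 + 179/8 = -2141/8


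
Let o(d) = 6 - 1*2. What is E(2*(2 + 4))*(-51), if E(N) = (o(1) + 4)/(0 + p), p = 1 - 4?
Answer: 136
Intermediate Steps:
o(d) = 4 (o(d) = 6 - 2 = 4)
p = -3
E(N) = -8/3 (E(N) = (4 + 4)/(0 - 3) = 8/(-3) = 8*(-1/3) = -8/3)
E(2*(2 + 4))*(-51) = -8/3*(-51) = 136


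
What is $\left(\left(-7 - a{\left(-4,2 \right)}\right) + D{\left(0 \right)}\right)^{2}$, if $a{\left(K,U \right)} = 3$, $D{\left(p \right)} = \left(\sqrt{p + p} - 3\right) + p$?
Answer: $169$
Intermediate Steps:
$D{\left(p \right)} = -3 + p + \sqrt{2} \sqrt{p}$ ($D{\left(p \right)} = \left(\sqrt{2 p} - 3\right) + p = \left(\sqrt{2} \sqrt{p} - 3\right) + p = \left(-3 + \sqrt{2} \sqrt{p}\right) + p = -3 + p + \sqrt{2} \sqrt{p}$)
$\left(\left(-7 - a{\left(-4,2 \right)}\right) + D{\left(0 \right)}\right)^{2} = \left(\left(-7 - 3\right) + \left(-3 + 0 + \sqrt{2} \sqrt{0}\right)\right)^{2} = \left(\left(-7 - 3\right) + \left(-3 + 0 + \sqrt{2} \cdot 0\right)\right)^{2} = \left(-10 + \left(-3 + 0 + 0\right)\right)^{2} = \left(-10 - 3\right)^{2} = \left(-13\right)^{2} = 169$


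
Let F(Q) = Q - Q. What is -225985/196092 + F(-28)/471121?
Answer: -225985/196092 ≈ -1.1524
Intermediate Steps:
F(Q) = 0
-225985/196092 + F(-28)/471121 = -225985/196092 + 0/471121 = -225985*1/196092 + 0*(1/471121) = -225985/196092 + 0 = -225985/196092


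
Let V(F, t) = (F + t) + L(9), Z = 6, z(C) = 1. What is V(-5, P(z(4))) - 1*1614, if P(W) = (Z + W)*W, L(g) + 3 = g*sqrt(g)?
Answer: -1588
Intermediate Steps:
L(g) = -3 + g**(3/2) (L(g) = -3 + g*sqrt(g) = -3 + g**(3/2))
P(W) = W*(6 + W) (P(W) = (6 + W)*W = W*(6 + W))
V(F, t) = 24 + F + t (V(F, t) = (F + t) + (-3 + 9**(3/2)) = (F + t) + (-3 + 27) = (F + t) + 24 = 24 + F + t)
V(-5, P(z(4))) - 1*1614 = (24 - 5 + 1*(6 + 1)) - 1*1614 = (24 - 5 + 1*7) - 1614 = (24 - 5 + 7) - 1614 = 26 - 1614 = -1588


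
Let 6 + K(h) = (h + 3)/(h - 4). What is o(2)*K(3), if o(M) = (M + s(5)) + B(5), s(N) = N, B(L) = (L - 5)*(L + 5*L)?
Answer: -84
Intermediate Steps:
B(L) = 6*L*(-5 + L) (B(L) = (-5 + L)*(6*L) = 6*L*(-5 + L))
K(h) = -6 + (3 + h)/(-4 + h) (K(h) = -6 + (h + 3)/(h - 4) = -6 + (3 + h)/(-4 + h))
o(M) = 5 + M (o(M) = (M + 5) + 6*5*(-5 + 5) = (5 + M) + 6*5*0 = (5 + M) + 0 = 5 + M)
o(2)*K(3) = (5 + 2)*((27 - 5*3)/(-4 + 3)) = 7*((27 - 15)/(-1)) = 7*(-1*12) = 7*(-12) = -84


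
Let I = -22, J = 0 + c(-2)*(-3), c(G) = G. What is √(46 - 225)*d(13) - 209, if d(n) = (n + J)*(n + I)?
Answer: -209 - 171*I*√179 ≈ -209.0 - 2287.8*I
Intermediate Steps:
J = 6 (J = 0 - 2*(-3) = 0 + 6 = 6)
d(n) = (-22 + n)*(6 + n) (d(n) = (n + 6)*(n - 22) = (6 + n)*(-22 + n) = (-22 + n)*(6 + n))
√(46 - 225)*d(13) - 209 = √(46 - 225)*(-132 + 13² - 16*13) - 209 = √(-179)*(-132 + 169 - 208) - 209 = (I*√179)*(-171) - 209 = -171*I*√179 - 209 = -209 - 171*I*√179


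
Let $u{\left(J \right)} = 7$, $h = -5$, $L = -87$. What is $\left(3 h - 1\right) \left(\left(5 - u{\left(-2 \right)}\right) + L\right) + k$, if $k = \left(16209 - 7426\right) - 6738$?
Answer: $3469$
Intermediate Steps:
$k = 2045$ ($k = 8783 - 6738 = 2045$)
$\left(3 h - 1\right) \left(\left(5 - u{\left(-2 \right)}\right) + L\right) + k = \left(3 \left(-5\right) - 1\right) \left(\left(5 - 7\right) - 87\right) + 2045 = \left(-15 - 1\right) \left(\left(5 - 7\right) - 87\right) + 2045 = - 16 \left(-2 - 87\right) + 2045 = \left(-16\right) \left(-89\right) + 2045 = 1424 + 2045 = 3469$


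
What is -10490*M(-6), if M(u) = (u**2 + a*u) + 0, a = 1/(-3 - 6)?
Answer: -1153900/3 ≈ -3.8463e+5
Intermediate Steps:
a = -1/9 (a = 1/(-9) = -1/9 ≈ -0.11111)
M(u) = u**2 - u/9 (M(u) = (u**2 - u/9) + 0 = u**2 - u/9)
-10490*M(-6) = -(-62940)*(-1/9 - 6) = -(-62940)*(-55)/9 = -10490*110/3 = -1153900/3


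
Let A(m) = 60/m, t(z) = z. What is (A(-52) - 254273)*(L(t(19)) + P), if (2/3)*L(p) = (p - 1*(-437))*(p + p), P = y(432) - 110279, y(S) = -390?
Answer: 279905242828/13 ≈ 2.1531e+10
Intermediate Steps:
P = -110669 (P = -390 - 110279 = -110669)
L(p) = 3*p*(437 + p) (L(p) = 3*((p - 1*(-437))*(p + p))/2 = 3*((p + 437)*(2*p))/2 = 3*((437 + p)*(2*p))/2 = 3*(2*p*(437 + p))/2 = 3*p*(437 + p))
(A(-52) - 254273)*(L(t(19)) + P) = (60/(-52) - 254273)*(3*19*(437 + 19) - 110669) = (60*(-1/52) - 254273)*(3*19*456 - 110669) = (-15/13 - 254273)*(25992 - 110669) = -3305564/13*(-84677) = 279905242828/13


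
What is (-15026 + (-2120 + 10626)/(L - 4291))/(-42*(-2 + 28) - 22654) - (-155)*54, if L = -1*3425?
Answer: 766850983721/91612068 ≈ 8370.6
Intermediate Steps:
L = -3425
(-15026 + (-2120 + 10626)/(L - 4291))/(-42*(-2 + 28) - 22654) - (-155)*54 = (-15026 + (-2120 + 10626)/(-3425 - 4291))/(-42*(-2 + 28) - 22654) - (-155)*54 = (-15026 + 8506/(-7716))/(-42*26 - 22654) - 1*(-8370) = (-15026 + 8506*(-1/7716))/(-1092 - 22654) + 8370 = (-15026 - 4253/3858)/(-23746) + 8370 = -57974561/3858*(-1/23746) + 8370 = 57974561/91612068 + 8370 = 766850983721/91612068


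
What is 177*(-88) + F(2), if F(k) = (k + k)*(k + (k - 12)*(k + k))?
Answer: -15728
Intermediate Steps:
F(k) = 2*k*(k + 2*k*(-12 + k)) (F(k) = (2*k)*(k + (-12 + k)*(2*k)) = (2*k)*(k + 2*k*(-12 + k)) = 2*k*(k + 2*k*(-12 + k)))
177*(-88) + F(2) = 177*(-88) + 2²*(-46 + 4*2) = -15576 + 4*(-46 + 8) = -15576 + 4*(-38) = -15576 - 152 = -15728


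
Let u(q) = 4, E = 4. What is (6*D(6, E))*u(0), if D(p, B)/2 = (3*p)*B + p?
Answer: 3744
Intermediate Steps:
D(p, B) = 2*p + 6*B*p (D(p, B) = 2*((3*p)*B + p) = 2*(3*B*p + p) = 2*(p + 3*B*p) = 2*p + 6*B*p)
(6*D(6, E))*u(0) = (6*(2*6*(1 + 3*4)))*4 = (6*(2*6*(1 + 12)))*4 = (6*(2*6*13))*4 = (6*156)*4 = 936*4 = 3744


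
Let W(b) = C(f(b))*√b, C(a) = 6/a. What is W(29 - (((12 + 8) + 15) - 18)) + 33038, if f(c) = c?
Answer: 33038 + √3 ≈ 33040.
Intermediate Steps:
W(b) = 6/√b (W(b) = (6/b)*√b = 6/√b)
W(29 - (((12 + 8) + 15) - 18)) + 33038 = 6/√(29 - (((12 + 8) + 15) - 18)) + 33038 = 6/√(29 - ((20 + 15) - 18)) + 33038 = 6/√(29 - (35 - 18)) + 33038 = 6/√(29 - 1*17) + 33038 = 6/√(29 - 17) + 33038 = 6/√12 + 33038 = 6*(√3/6) + 33038 = √3 + 33038 = 33038 + √3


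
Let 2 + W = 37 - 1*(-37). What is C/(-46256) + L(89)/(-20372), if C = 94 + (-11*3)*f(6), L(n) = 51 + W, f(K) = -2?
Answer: -559313/58895452 ≈ -0.0094967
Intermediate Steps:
W = 72 (W = -2 + (37 - 1*(-37)) = -2 + (37 + 37) = -2 + 74 = 72)
L(n) = 123 (L(n) = 51 + 72 = 123)
C = 160 (C = 94 - 11*3*(-2) = 94 - 33*(-2) = 94 + 66 = 160)
C/(-46256) + L(89)/(-20372) = 160/(-46256) + 123/(-20372) = 160*(-1/46256) + 123*(-1/20372) = -10/2891 - 123/20372 = -559313/58895452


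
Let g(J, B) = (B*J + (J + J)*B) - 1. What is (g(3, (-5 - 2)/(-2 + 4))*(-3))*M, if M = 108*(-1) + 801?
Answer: 135135/2 ≈ 67568.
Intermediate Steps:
M = 693 (M = -108 + 801 = 693)
g(J, B) = -1 + 3*B*J (g(J, B) = (B*J + (2*J)*B) - 1 = (B*J + 2*B*J) - 1 = 3*B*J - 1 = -1 + 3*B*J)
(g(3, (-5 - 2)/(-2 + 4))*(-3))*M = ((-1 + 3*((-5 - 2)/(-2 + 4))*3)*(-3))*693 = ((-1 + 3*(-7/2)*3)*(-3))*693 = ((-1 - 63/2)*(-3))*693 = -65/2*(-3)*693 = (195/2)*693 = 135135/2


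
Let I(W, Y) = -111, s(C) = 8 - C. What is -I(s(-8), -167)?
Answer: 111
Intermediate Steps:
-I(s(-8), -167) = -1*(-111) = 111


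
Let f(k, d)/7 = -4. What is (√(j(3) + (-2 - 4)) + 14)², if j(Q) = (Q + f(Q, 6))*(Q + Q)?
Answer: 40 + 56*I*√39 ≈ 40.0 + 349.72*I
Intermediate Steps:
f(k, d) = -28 (f(k, d) = 7*(-4) = -28)
j(Q) = 2*Q*(-28 + Q) (j(Q) = (Q - 28)*(Q + Q) = (-28 + Q)*(2*Q) = 2*Q*(-28 + Q))
(√(j(3) + (-2 - 4)) + 14)² = (√(2*3*(-28 + 3) + (-2 - 4)) + 14)² = (√(2*3*(-25) - 6) + 14)² = (√(-150 - 6) + 14)² = (√(-156) + 14)² = (2*I*√39 + 14)² = (14 + 2*I*√39)²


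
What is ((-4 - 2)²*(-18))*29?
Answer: -18792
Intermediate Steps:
((-4 - 2)²*(-18))*29 = ((-6)²*(-18))*29 = (36*(-18))*29 = -648*29 = -18792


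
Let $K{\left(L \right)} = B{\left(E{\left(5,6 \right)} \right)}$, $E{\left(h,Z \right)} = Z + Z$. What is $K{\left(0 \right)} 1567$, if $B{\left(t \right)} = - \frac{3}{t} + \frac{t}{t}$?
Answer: $\frac{4701}{4} \approx 1175.3$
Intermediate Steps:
$E{\left(h,Z \right)} = 2 Z$
$B{\left(t \right)} = 1 - \frac{3}{t}$ ($B{\left(t \right)} = - \frac{3}{t} + 1 = 1 - \frac{3}{t}$)
$K{\left(L \right)} = \frac{3}{4}$ ($K{\left(L \right)} = \frac{-3 + 2 \cdot 6}{2 \cdot 6} = \frac{-3 + 12}{12} = \frac{1}{12} \cdot 9 = \frac{3}{4}$)
$K{\left(0 \right)} 1567 = \frac{3}{4} \cdot 1567 = \frac{4701}{4}$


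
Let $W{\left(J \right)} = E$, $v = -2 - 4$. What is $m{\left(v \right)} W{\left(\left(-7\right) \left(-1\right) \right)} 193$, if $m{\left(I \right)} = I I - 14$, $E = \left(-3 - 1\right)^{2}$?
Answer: $67936$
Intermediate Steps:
$v = -6$ ($v = -2 - 4 = -6$)
$E = 16$ ($E = \left(-4\right)^{2} = 16$)
$W{\left(J \right)} = 16$
$m{\left(I \right)} = -14 + I^{2}$ ($m{\left(I \right)} = I^{2} - 14 = -14 + I^{2}$)
$m{\left(v \right)} W{\left(\left(-7\right) \left(-1\right) \right)} 193 = \left(-14 + \left(-6\right)^{2}\right) 16 \cdot 193 = \left(-14 + 36\right) 16 \cdot 193 = 22 \cdot 16 \cdot 193 = 352 \cdot 193 = 67936$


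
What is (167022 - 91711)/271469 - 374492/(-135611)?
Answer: 111875968769/36814182559 ≈ 3.0389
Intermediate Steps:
(167022 - 91711)/271469 - 374492/(-135611) = 75311*(1/271469) - 374492*(-1/135611) = 75311/271469 + 374492/135611 = 111875968769/36814182559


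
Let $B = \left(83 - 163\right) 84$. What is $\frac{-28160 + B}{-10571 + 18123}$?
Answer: $- \frac{545}{118} \approx -4.6186$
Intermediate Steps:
$B = -6720$ ($B = \left(83 - 163\right) 84 = \left(-80\right) 84 = -6720$)
$\frac{-28160 + B}{-10571 + 18123} = \frac{-28160 - 6720}{-10571 + 18123} = - \frac{34880}{7552} = \left(-34880\right) \frac{1}{7552} = - \frac{545}{118}$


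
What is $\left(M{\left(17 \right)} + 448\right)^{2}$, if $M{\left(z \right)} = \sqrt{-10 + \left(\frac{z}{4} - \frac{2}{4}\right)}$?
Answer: $\frac{802791}{4} + 2240 i \approx 2.007 \cdot 10^{5} + 2240.0 i$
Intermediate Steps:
$M{\left(z \right)} = \sqrt{- \frac{21}{2} + \frac{z}{4}}$ ($M{\left(z \right)} = \sqrt{-10 + \left(z \frac{1}{4} - \frac{1}{2}\right)} = \sqrt{-10 + \left(\frac{z}{4} - \frac{1}{2}\right)} = \sqrt{-10 + \left(- \frac{1}{2} + \frac{z}{4}\right)} = \sqrt{- \frac{21}{2} + \frac{z}{4}}$)
$\left(M{\left(17 \right)} + 448\right)^{2} = \left(\frac{\sqrt{-42 + 17}}{2} + 448\right)^{2} = \left(\frac{\sqrt{-25}}{2} + 448\right)^{2} = \left(\frac{5 i}{2} + 448\right)^{2} = \left(448 + \frac{5 i}{2}\right)^{2}$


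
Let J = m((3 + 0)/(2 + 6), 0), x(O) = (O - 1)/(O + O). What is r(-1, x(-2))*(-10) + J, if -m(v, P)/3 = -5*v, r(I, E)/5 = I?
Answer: 445/8 ≈ 55.625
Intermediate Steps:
x(O) = (-1 + O)/(2*O) (x(O) = (-1 + O)/((2*O)) = (-1 + O)*(1/(2*O)) = (-1 + O)/(2*O))
r(I, E) = 5*I
m(v, P) = 15*v (m(v, P) = -(-15)*v = 15*v)
J = 45/8 (J = 15*((3 + 0)/(2 + 6)) = 15*(3/8) = 45/8 ≈ 5.6250)
r(-1, x(-2))*(-10) + J = (5*(-1))*(-10) + 45/8 = -5*(-10) + 45/8 = 50 + 45/8 = 445/8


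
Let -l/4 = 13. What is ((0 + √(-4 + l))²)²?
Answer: 3136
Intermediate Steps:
l = -52 (l = -4*13 = -52)
((0 + √(-4 + l))²)² = ((0 + √(-4 - 52))²)² = ((0 + √(-56))²)² = ((0 + 2*I*√14)²)² = ((2*I*√14)²)² = (-56)² = 3136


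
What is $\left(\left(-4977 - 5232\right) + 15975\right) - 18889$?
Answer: $-13123$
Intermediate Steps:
$\left(\left(-4977 - 5232\right) + 15975\right) - 18889 = \left(-10209 + 15975\right) - 18889 = 5766 - 18889 = -13123$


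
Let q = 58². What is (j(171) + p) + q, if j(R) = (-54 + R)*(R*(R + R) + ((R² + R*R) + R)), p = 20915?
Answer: 13729074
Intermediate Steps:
q = 3364
j(R) = (-54 + R)*(R + 4*R²) (j(R) = (-54 + R)*(R*(2*R) + ((R² + R²) + R)) = (-54 + R)*(2*R² + (2*R² + R)) = (-54 + R)*(2*R² + (R + 2*R²)) = (-54 + R)*(R + 4*R²))
(j(171) + p) + q = (171*(-54 - 215*171 + 4*171²) + 20915) + 3364 = (171*(-54 - 36765 + 4*29241) + 20915) + 3364 = (171*(-54 - 36765 + 116964) + 20915) + 3364 = (171*80145 + 20915) + 3364 = (13704795 + 20915) + 3364 = 13725710 + 3364 = 13729074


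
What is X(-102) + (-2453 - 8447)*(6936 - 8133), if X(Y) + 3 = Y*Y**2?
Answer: 11986089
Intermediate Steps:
X(Y) = -3 + Y**3 (X(Y) = -3 + Y*Y**2 = -3 + Y**3)
X(-102) + (-2453 - 8447)*(6936 - 8133) = (-3 + (-102)**3) + (-2453 - 8447)*(6936 - 8133) = (-3 - 1061208) - 10900*(-1197) = -1061211 + 13047300 = 11986089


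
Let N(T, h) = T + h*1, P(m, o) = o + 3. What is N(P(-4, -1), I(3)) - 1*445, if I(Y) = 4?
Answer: -439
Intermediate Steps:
P(m, o) = 3 + o
N(T, h) = T + h
N(P(-4, -1), I(3)) - 1*445 = ((3 - 1) + 4) - 1*445 = (2 + 4) - 445 = 6 - 445 = -439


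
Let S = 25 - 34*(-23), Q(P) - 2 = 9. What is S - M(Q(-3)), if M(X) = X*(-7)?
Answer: 884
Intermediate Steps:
Q(P) = 11 (Q(P) = 2 + 9 = 11)
M(X) = -7*X
S = 807 (S = 25 + 782 = 807)
S - M(Q(-3)) = 807 - (-7)*11 = 807 - 1*(-77) = 807 + 77 = 884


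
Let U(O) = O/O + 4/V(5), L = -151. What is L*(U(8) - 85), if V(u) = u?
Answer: 62816/5 ≈ 12563.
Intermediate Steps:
U(O) = 9/5 (U(O) = O/O + 4/5 = 1 + 4*(⅕) = 1 + ⅘ = 9/5)
L*(U(8) - 85) = -151*(9/5 - 85) = -151*(-416/5) = 62816/5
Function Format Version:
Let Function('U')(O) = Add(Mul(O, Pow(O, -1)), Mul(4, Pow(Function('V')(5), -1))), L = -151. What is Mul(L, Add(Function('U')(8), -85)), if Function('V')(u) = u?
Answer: Rational(62816, 5) ≈ 12563.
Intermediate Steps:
Function('U')(O) = Rational(9, 5) (Function('U')(O) = Add(Mul(O, Pow(O, -1)), Mul(4, Pow(5, -1))) = Add(1, Mul(4, Rational(1, 5))) = Add(1, Rational(4, 5)) = Rational(9, 5))
Mul(L, Add(Function('U')(8), -85)) = Mul(-151, Add(Rational(9, 5), -85)) = Mul(-151, Rational(-416, 5)) = Rational(62816, 5)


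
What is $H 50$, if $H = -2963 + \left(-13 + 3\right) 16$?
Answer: $-156150$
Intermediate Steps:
$H = -3123$ ($H = -2963 - 160 = -3123$)
$H 50 = \left(-3123\right) 50 = -156150$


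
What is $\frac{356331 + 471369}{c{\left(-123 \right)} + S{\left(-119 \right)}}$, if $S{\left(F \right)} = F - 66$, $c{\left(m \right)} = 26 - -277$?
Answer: $\frac{413850}{59} \approx 7014.4$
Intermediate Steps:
$c{\left(m \right)} = 303$ ($c{\left(m \right)} = 26 + 277 = 303$)
$S{\left(F \right)} = -66 + F$
$\frac{356331 + 471369}{c{\left(-123 \right)} + S{\left(-119 \right)}} = \frac{356331 + 471369}{303 - 185} = \frac{827700}{303 - 185} = \frac{827700}{118} = 827700 \cdot \frac{1}{118} = \frac{413850}{59}$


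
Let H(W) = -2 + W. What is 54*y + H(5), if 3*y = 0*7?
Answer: 3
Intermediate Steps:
y = 0 (y = (0*7)/3 = (⅓)*0 = 0)
54*y + H(5) = 54*0 + (-2 + 5) = 0 + 3 = 3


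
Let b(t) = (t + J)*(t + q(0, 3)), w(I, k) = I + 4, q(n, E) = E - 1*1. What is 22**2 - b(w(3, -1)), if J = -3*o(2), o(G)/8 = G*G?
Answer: 1285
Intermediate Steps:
o(G) = 8*G**2 (o(G) = 8*(G*G) = 8*G**2)
q(n, E) = -1 + E (q(n, E) = E - 1 = -1 + E)
w(I, k) = 4 + I
J = -96 (J = -24*2**2 = -24*4 = -3*32 = -96)
b(t) = (-96 + t)*(2 + t) (b(t) = (t - 96)*(t + (-1 + 3)) = (-96 + t)*(t + 2) = (-96 + t)*(2 + t))
22**2 - b(w(3, -1)) = 22**2 - (-192 + (4 + 3)**2 - 94*(4 + 3)) = 484 - (-192 + 7**2 - 94*7) = 484 - (-192 + 49 - 658) = 484 - 1*(-801) = 484 + 801 = 1285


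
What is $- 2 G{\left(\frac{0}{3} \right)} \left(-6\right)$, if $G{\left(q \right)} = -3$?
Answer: $-36$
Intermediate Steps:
$- 2 G{\left(\frac{0}{3} \right)} \left(-6\right) = \left(-2\right) \left(-3\right) \left(-6\right) = 6 \left(-6\right) = -36$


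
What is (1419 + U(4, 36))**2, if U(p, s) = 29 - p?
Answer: 2085136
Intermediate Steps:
(1419 + U(4, 36))**2 = (1419 + (29 - 1*4))**2 = (1419 + (29 - 4))**2 = (1419 + 25)**2 = 1444**2 = 2085136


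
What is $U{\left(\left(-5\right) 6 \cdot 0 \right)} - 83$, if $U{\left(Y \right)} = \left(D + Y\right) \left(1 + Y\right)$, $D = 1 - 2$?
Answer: $-84$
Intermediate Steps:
$D = -1$
$U{\left(Y \right)} = \left(1 + Y\right) \left(-1 + Y\right)$ ($U{\left(Y \right)} = \left(-1 + Y\right) \left(1 + Y\right) = \left(1 + Y\right) \left(-1 + Y\right)$)
$U{\left(\left(-5\right) 6 \cdot 0 \right)} - 83 = \left(-1 + \left(\left(-5\right) 6 \cdot 0\right)^{2}\right) - 83 = \left(-1 + \left(\left(-30\right) 0\right)^{2}\right) - 83 = \left(-1 + 0^{2}\right) - 83 = \left(-1 + 0\right) - 83 = -1 - 83 = -84$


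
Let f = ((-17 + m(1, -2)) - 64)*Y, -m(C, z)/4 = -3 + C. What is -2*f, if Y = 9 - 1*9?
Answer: 0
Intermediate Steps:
m(C, z) = 12 - 4*C (m(C, z) = -4*(-3 + C) = 12 - 4*C)
Y = 0 (Y = 9 - 9 = 0)
f = 0 (f = ((-17 + (12 - 4*1)) - 64)*0 = ((-17 + (12 - 4)) - 64)*0 = ((-17 + 8) - 64)*0 = (-9 - 64)*0 = -73*0 = 0)
-2*f = -2*0 = 0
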